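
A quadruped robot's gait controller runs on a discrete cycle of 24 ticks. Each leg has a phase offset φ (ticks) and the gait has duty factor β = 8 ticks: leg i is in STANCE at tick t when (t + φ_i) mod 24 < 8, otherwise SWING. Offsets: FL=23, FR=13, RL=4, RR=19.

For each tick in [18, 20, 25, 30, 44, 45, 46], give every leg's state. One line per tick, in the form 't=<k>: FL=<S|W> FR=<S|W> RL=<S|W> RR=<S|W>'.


t=18: phase=(17,7,22,13) vs β=8 → FL=W FR=S RL=W RR=W
t=20: phase=(19,9,0,15) vs β=8 → FL=W FR=W RL=S RR=W
t=25: phase=(0,14,5,20) vs β=8 → FL=S FR=W RL=S RR=W
t=30: phase=(5,19,10,1) vs β=8 → FL=S FR=W RL=W RR=S
t=44: phase=(19,9,0,15) vs β=8 → FL=W FR=W RL=S RR=W
t=45: phase=(20,10,1,16) vs β=8 → FL=W FR=W RL=S RR=W
t=46: phase=(21,11,2,17) vs β=8 → FL=W FR=W RL=S RR=W

t=18: FL=W FR=S RL=W RR=W
t=20: FL=W FR=W RL=S RR=W
t=25: FL=S FR=W RL=S RR=W
t=30: FL=S FR=W RL=W RR=S
t=44: FL=W FR=W RL=S RR=W
t=45: FL=W FR=W RL=S RR=W
t=46: FL=W FR=W RL=S RR=W


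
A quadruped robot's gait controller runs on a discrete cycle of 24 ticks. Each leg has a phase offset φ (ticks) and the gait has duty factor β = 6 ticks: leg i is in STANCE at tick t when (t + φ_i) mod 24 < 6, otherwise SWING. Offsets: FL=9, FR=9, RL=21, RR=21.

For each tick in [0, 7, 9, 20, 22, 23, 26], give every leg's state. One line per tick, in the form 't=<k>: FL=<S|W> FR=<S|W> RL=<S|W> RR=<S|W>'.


t=0: FL=W FR=W RL=W RR=W
t=7: FL=W FR=W RL=S RR=S
t=9: FL=W FR=W RL=W RR=W
t=20: FL=S FR=S RL=W RR=W
t=22: FL=W FR=W RL=W RR=W
t=23: FL=W FR=W RL=W RR=W
t=26: FL=W FR=W RL=W RR=W

t=0: phase=(9,9,21,21) vs β=6 → FL=W FR=W RL=W RR=W
t=7: phase=(16,16,4,4) vs β=6 → FL=W FR=W RL=S RR=S
t=9: phase=(18,18,6,6) vs β=6 → FL=W FR=W RL=W RR=W
t=20: phase=(5,5,17,17) vs β=6 → FL=S FR=S RL=W RR=W
t=22: phase=(7,7,19,19) vs β=6 → FL=W FR=W RL=W RR=W
t=23: phase=(8,8,20,20) vs β=6 → FL=W FR=W RL=W RR=W
t=26: phase=(11,11,23,23) vs β=6 → FL=W FR=W RL=W RR=W


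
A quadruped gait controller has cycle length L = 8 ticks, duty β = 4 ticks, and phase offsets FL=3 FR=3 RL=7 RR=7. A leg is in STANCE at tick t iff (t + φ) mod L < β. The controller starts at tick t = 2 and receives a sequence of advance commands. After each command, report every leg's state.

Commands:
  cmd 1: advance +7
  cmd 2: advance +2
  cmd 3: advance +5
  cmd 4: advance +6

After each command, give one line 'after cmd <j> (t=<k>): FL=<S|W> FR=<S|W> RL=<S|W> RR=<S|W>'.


after cmd 1 (t=9): FL=W FR=W RL=S RR=S
after cmd 2 (t=11): FL=W FR=W RL=S RR=S
after cmd 3 (t=16): FL=S FR=S RL=W RR=W
after cmd 4 (t=22): FL=S FR=S RL=W RR=W

start t=2: FL=W FR=W RL=S RR=S
cmd 1: advance +7 → t=9, phase=(4,4,0,0) → FL=W FR=W RL=S RR=S
cmd 2: advance +2 → t=11, phase=(6,6,2,2) → FL=W FR=W RL=S RR=S
cmd 3: advance +5 → t=16, phase=(3,3,7,7) → FL=S FR=S RL=W RR=W
cmd 4: advance +6 → t=22, phase=(1,1,5,5) → FL=S FR=S RL=W RR=W


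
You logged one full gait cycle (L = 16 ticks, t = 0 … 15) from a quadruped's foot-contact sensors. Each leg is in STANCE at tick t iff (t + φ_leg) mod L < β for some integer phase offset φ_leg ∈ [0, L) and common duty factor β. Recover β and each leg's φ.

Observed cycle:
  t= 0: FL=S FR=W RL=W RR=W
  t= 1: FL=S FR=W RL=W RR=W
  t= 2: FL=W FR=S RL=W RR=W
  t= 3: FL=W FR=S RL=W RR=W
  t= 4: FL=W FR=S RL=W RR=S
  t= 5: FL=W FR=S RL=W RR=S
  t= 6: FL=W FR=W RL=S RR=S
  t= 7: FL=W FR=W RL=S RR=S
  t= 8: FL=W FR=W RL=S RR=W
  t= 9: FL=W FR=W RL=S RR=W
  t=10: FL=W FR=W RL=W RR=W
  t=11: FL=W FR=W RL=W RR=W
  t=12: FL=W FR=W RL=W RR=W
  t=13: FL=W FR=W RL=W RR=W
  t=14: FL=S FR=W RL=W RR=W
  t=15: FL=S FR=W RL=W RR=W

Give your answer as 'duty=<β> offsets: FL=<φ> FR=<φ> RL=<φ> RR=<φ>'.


duty=4 offsets: FL=2 FR=14 RL=10 RR=12

duty β = stance ticks per leg = 4
FL: stance ticks = 4; W→S at t=14 → φ=2
FR: stance ticks = 4; W→S at t=2 → φ=14
RL: stance ticks = 4; W→S at t=6 → φ=10
RR: stance ticks = 4; W→S at t=4 → φ=12


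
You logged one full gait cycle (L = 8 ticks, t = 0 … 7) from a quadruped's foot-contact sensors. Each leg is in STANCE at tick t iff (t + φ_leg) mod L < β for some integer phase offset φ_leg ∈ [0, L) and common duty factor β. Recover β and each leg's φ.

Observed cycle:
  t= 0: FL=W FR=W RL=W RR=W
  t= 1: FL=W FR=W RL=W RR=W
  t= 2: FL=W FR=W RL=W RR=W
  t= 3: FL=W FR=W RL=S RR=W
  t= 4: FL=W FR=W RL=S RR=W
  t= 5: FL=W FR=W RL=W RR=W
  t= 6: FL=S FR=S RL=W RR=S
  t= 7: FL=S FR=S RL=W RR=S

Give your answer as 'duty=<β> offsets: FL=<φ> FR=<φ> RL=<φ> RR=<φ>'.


duty β = stance ticks per leg = 2
FL: stance ticks = 2; W→S at t=6 → φ=2
FR: stance ticks = 2; W→S at t=6 → φ=2
RL: stance ticks = 2; W→S at t=3 → φ=5
RR: stance ticks = 2; W→S at t=6 → φ=2

duty=2 offsets: FL=2 FR=2 RL=5 RR=2


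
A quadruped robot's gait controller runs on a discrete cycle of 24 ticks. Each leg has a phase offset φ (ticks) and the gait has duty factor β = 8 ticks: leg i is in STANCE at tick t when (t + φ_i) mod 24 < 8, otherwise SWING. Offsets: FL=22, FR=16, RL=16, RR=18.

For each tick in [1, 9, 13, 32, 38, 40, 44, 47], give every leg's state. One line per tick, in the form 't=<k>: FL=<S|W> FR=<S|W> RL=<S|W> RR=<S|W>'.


t=1: FL=W FR=W RL=W RR=W
t=9: FL=S FR=S RL=S RR=S
t=13: FL=W FR=S RL=S RR=S
t=32: FL=S FR=S RL=S RR=S
t=38: FL=W FR=S RL=S RR=W
t=40: FL=W FR=W RL=W RR=W
t=44: FL=W FR=W RL=W RR=W
t=47: FL=W FR=W RL=W RR=W

t=1: phase=(23,17,17,19) vs β=8 → FL=W FR=W RL=W RR=W
t=9: phase=(7,1,1,3) vs β=8 → FL=S FR=S RL=S RR=S
t=13: phase=(11,5,5,7) vs β=8 → FL=W FR=S RL=S RR=S
t=32: phase=(6,0,0,2) vs β=8 → FL=S FR=S RL=S RR=S
t=38: phase=(12,6,6,8) vs β=8 → FL=W FR=S RL=S RR=W
t=40: phase=(14,8,8,10) vs β=8 → FL=W FR=W RL=W RR=W
t=44: phase=(18,12,12,14) vs β=8 → FL=W FR=W RL=W RR=W
t=47: phase=(21,15,15,17) vs β=8 → FL=W FR=W RL=W RR=W


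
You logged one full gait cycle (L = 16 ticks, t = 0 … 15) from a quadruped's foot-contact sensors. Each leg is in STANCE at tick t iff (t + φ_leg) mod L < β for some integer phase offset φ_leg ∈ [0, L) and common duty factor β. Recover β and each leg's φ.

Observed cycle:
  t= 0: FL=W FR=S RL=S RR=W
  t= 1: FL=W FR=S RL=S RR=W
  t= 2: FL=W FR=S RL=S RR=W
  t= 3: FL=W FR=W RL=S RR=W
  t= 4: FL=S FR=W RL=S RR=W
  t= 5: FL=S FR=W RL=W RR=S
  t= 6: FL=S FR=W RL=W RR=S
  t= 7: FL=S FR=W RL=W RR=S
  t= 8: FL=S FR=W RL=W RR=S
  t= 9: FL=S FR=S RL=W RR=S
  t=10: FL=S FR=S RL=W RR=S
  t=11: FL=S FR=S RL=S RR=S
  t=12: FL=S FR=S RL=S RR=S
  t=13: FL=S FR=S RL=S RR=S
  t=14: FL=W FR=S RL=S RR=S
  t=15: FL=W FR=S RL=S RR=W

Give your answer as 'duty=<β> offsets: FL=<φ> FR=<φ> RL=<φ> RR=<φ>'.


duty=10 offsets: FL=12 FR=7 RL=5 RR=11

duty β = stance ticks per leg = 10
FL: stance ticks = 10; W→S at t=4 → φ=12
FR: stance ticks = 10; W→S at t=9 → φ=7
RL: stance ticks = 10; W→S at t=11 → φ=5
RR: stance ticks = 10; W→S at t=5 → φ=11


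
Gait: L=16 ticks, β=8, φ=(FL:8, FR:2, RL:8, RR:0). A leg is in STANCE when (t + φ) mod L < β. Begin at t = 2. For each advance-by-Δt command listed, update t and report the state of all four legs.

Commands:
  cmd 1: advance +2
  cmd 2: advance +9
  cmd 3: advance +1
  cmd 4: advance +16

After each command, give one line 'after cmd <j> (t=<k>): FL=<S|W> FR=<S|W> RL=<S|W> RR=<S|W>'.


start t=2: FL=W FR=S RL=W RR=S
cmd 1: advance +2 → t=4, phase=(12,6,12,4) → FL=W FR=S RL=W RR=S
cmd 2: advance +9 → t=13, phase=(5,15,5,13) → FL=S FR=W RL=S RR=W
cmd 3: advance +1 → t=14, phase=(6,0,6,14) → FL=S FR=S RL=S RR=W
cmd 4: advance +16 → t=30, phase=(6,0,6,14) → FL=S FR=S RL=S RR=W

after cmd 1 (t=4): FL=W FR=S RL=W RR=S
after cmd 2 (t=13): FL=S FR=W RL=S RR=W
after cmd 3 (t=14): FL=S FR=S RL=S RR=W
after cmd 4 (t=30): FL=S FR=S RL=S RR=W


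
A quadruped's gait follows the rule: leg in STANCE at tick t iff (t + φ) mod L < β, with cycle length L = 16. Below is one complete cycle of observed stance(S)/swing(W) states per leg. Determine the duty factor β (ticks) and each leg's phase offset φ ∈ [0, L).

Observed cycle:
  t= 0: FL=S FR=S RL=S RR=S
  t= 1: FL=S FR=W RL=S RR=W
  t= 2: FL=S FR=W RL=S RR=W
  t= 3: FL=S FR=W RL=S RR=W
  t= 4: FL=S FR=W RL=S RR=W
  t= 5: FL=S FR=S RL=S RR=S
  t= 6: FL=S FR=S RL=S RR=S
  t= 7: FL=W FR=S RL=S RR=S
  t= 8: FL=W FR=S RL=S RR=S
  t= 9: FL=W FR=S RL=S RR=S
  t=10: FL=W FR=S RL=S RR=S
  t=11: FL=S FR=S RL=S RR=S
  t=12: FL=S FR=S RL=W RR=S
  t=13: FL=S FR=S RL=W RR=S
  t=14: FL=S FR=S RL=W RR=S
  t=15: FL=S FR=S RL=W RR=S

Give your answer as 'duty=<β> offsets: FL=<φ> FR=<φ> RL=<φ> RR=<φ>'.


duty β = stance ticks per leg = 12
FL: stance ticks = 12; W→S at t=11 → φ=5
FR: stance ticks = 12; W→S at t=5 → φ=11
RL: stance ticks = 12; W→S at t=0 → φ=0
RR: stance ticks = 12; W→S at t=5 → φ=11

duty=12 offsets: FL=5 FR=11 RL=0 RR=11


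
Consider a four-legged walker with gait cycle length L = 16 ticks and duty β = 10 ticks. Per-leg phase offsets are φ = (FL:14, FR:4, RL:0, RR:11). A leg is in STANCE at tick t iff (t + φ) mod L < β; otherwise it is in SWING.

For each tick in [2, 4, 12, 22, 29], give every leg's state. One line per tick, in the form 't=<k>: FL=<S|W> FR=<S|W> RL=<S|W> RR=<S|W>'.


t=2: phase=(0,6,2,13) vs β=10 → FL=S FR=S RL=S RR=W
t=4: phase=(2,8,4,15) vs β=10 → FL=S FR=S RL=S RR=W
t=12: phase=(10,0,12,7) vs β=10 → FL=W FR=S RL=W RR=S
t=22: phase=(4,10,6,1) vs β=10 → FL=S FR=W RL=S RR=S
t=29: phase=(11,1,13,8) vs β=10 → FL=W FR=S RL=W RR=S

t=2: FL=S FR=S RL=S RR=W
t=4: FL=S FR=S RL=S RR=W
t=12: FL=W FR=S RL=W RR=S
t=22: FL=S FR=W RL=S RR=S
t=29: FL=W FR=S RL=W RR=S


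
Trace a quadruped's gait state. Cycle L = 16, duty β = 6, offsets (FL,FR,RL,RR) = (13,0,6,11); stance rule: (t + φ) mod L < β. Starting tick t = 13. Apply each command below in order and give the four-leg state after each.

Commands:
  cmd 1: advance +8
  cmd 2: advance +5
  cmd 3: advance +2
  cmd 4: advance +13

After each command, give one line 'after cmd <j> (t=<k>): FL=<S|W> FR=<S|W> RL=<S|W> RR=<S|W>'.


after cmd 1 (t=21): FL=S FR=S RL=W RR=S
after cmd 2 (t=26): FL=W FR=W RL=S RR=S
after cmd 3 (t=28): FL=W FR=W RL=S RR=W
after cmd 4 (t=41): FL=W FR=W RL=W RR=S

start t=13: FL=W FR=W RL=S RR=W
cmd 1: advance +8 → t=21, phase=(2,5,11,0) → FL=S FR=S RL=W RR=S
cmd 2: advance +5 → t=26, phase=(7,10,0,5) → FL=W FR=W RL=S RR=S
cmd 3: advance +2 → t=28, phase=(9,12,2,7) → FL=W FR=W RL=S RR=W
cmd 4: advance +13 → t=41, phase=(6,9,15,4) → FL=W FR=W RL=W RR=S


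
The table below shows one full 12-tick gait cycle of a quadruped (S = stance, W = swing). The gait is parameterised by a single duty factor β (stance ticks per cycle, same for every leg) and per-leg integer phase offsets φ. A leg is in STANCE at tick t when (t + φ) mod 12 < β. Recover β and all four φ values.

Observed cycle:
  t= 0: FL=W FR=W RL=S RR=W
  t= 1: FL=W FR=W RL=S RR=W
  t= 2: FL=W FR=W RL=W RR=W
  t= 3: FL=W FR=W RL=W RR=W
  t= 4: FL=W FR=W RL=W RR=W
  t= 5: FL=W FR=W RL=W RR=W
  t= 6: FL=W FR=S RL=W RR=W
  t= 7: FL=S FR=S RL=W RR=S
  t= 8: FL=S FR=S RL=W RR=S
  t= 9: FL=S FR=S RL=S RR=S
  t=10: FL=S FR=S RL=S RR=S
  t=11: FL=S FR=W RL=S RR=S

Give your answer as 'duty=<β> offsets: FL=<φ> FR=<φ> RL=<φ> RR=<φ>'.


duty β = stance ticks per leg = 5
FL: stance ticks = 5; W→S at t=7 → φ=5
FR: stance ticks = 5; W→S at t=6 → φ=6
RL: stance ticks = 5; W→S at t=9 → φ=3
RR: stance ticks = 5; W→S at t=7 → φ=5

duty=5 offsets: FL=5 FR=6 RL=3 RR=5


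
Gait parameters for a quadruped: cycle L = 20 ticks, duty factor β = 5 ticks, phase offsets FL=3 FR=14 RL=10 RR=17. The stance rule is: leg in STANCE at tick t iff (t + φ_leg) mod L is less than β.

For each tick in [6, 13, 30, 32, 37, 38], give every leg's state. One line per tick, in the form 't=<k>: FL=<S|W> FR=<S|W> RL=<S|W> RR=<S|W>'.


t=6: FL=W FR=S RL=W RR=S
t=13: FL=W FR=W RL=S RR=W
t=30: FL=W FR=S RL=S RR=W
t=32: FL=W FR=W RL=S RR=W
t=37: FL=S FR=W RL=W RR=W
t=38: FL=S FR=W RL=W RR=W

t=6: phase=(9,0,16,3) vs β=5 → FL=W FR=S RL=W RR=S
t=13: phase=(16,7,3,10) vs β=5 → FL=W FR=W RL=S RR=W
t=30: phase=(13,4,0,7) vs β=5 → FL=W FR=S RL=S RR=W
t=32: phase=(15,6,2,9) vs β=5 → FL=W FR=W RL=S RR=W
t=37: phase=(0,11,7,14) vs β=5 → FL=S FR=W RL=W RR=W
t=38: phase=(1,12,8,15) vs β=5 → FL=S FR=W RL=W RR=W


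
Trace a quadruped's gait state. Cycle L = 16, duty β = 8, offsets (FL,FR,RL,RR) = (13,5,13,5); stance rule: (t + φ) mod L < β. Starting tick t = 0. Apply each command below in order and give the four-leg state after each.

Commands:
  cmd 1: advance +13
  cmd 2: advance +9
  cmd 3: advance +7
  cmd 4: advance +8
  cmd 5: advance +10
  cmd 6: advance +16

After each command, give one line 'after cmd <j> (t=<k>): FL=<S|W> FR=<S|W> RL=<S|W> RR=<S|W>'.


after cmd 1 (t=13): FL=W FR=S RL=W RR=S
after cmd 2 (t=22): FL=S FR=W RL=S RR=W
after cmd 3 (t=29): FL=W FR=S RL=W RR=S
after cmd 4 (t=37): FL=S FR=W RL=S RR=W
after cmd 5 (t=47): FL=W FR=S RL=W RR=S
after cmd 6 (t=63): FL=W FR=S RL=W RR=S

start t=0: FL=W FR=S RL=W RR=S
cmd 1: advance +13 → t=13, phase=(10,2,10,2) → FL=W FR=S RL=W RR=S
cmd 2: advance +9 → t=22, phase=(3,11,3,11) → FL=S FR=W RL=S RR=W
cmd 3: advance +7 → t=29, phase=(10,2,10,2) → FL=W FR=S RL=W RR=S
cmd 4: advance +8 → t=37, phase=(2,10,2,10) → FL=S FR=W RL=S RR=W
cmd 5: advance +10 → t=47, phase=(12,4,12,4) → FL=W FR=S RL=W RR=S
cmd 6: advance +16 → t=63, phase=(12,4,12,4) → FL=W FR=S RL=W RR=S


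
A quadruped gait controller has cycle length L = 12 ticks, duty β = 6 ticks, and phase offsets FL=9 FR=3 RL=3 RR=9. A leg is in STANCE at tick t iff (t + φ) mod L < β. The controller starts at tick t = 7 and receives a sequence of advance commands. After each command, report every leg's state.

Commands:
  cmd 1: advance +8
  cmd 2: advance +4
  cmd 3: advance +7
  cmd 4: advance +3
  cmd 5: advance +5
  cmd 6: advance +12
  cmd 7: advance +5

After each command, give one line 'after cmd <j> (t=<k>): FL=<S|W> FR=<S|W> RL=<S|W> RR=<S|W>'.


start t=7: FL=S FR=W RL=W RR=S
cmd 1: advance +8 → t=15, phase=(0,6,6,0) → FL=S FR=W RL=W RR=S
cmd 2: advance +4 → t=19, phase=(4,10,10,4) → FL=S FR=W RL=W RR=S
cmd 3: advance +7 → t=26, phase=(11,5,5,11) → FL=W FR=S RL=S RR=W
cmd 4: advance +3 → t=29, phase=(2,8,8,2) → FL=S FR=W RL=W RR=S
cmd 5: advance +5 → t=34, phase=(7,1,1,7) → FL=W FR=S RL=S RR=W
cmd 6: advance +12 → t=46, phase=(7,1,1,7) → FL=W FR=S RL=S RR=W
cmd 7: advance +5 → t=51, phase=(0,6,6,0) → FL=S FR=W RL=W RR=S

after cmd 1 (t=15): FL=S FR=W RL=W RR=S
after cmd 2 (t=19): FL=S FR=W RL=W RR=S
after cmd 3 (t=26): FL=W FR=S RL=S RR=W
after cmd 4 (t=29): FL=S FR=W RL=W RR=S
after cmd 5 (t=34): FL=W FR=S RL=S RR=W
after cmd 6 (t=46): FL=W FR=S RL=S RR=W
after cmd 7 (t=51): FL=S FR=W RL=W RR=S


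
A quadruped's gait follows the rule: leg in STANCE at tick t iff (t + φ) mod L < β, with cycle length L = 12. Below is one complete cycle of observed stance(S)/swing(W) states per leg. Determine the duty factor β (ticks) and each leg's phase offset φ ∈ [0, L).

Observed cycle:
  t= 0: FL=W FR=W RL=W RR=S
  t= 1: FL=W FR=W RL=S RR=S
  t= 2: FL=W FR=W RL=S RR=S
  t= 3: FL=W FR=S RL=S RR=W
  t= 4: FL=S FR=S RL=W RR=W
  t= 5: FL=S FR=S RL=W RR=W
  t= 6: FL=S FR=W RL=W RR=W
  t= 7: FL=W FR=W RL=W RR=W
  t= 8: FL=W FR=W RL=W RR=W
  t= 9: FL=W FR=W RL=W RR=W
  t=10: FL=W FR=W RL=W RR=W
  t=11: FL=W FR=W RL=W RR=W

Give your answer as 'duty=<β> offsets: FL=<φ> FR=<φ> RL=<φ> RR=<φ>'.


duty=3 offsets: FL=8 FR=9 RL=11 RR=0

duty β = stance ticks per leg = 3
FL: stance ticks = 3; W→S at t=4 → φ=8
FR: stance ticks = 3; W→S at t=3 → φ=9
RL: stance ticks = 3; W→S at t=1 → φ=11
RR: stance ticks = 3; W→S at t=0 → φ=0


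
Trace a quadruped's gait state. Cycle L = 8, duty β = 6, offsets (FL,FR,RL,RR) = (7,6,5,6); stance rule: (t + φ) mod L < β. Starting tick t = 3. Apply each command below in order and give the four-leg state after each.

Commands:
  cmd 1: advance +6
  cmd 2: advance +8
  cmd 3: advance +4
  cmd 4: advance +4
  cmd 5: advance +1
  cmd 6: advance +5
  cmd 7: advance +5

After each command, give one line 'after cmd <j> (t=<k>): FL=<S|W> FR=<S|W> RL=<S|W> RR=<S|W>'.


after cmd 1 (t=9): FL=S FR=W RL=W RR=W
after cmd 2 (t=17): FL=S FR=W RL=W RR=W
after cmd 3 (t=21): FL=S FR=S RL=S RR=S
after cmd 4 (t=25): FL=S FR=W RL=W RR=W
after cmd 5 (t=26): FL=S FR=S RL=W RR=S
after cmd 6 (t=31): FL=W FR=S RL=S RR=S
after cmd 7 (t=36): FL=S FR=S RL=S RR=S

start t=3: FL=S FR=S RL=S RR=S
cmd 1: advance +6 → t=9, phase=(0,7,6,7) → FL=S FR=W RL=W RR=W
cmd 2: advance +8 → t=17, phase=(0,7,6,7) → FL=S FR=W RL=W RR=W
cmd 3: advance +4 → t=21, phase=(4,3,2,3) → FL=S FR=S RL=S RR=S
cmd 4: advance +4 → t=25, phase=(0,7,6,7) → FL=S FR=W RL=W RR=W
cmd 5: advance +1 → t=26, phase=(1,0,7,0) → FL=S FR=S RL=W RR=S
cmd 6: advance +5 → t=31, phase=(6,5,4,5) → FL=W FR=S RL=S RR=S
cmd 7: advance +5 → t=36, phase=(3,2,1,2) → FL=S FR=S RL=S RR=S


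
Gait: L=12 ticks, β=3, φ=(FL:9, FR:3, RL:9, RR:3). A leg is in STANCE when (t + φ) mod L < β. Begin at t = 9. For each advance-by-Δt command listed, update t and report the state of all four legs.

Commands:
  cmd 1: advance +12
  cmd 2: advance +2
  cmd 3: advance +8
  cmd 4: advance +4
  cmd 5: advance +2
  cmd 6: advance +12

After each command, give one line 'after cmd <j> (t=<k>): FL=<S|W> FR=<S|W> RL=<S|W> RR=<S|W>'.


after cmd 1 (t=21): FL=W FR=S RL=W RR=S
after cmd 2 (t=23): FL=W FR=S RL=W RR=S
after cmd 3 (t=31): FL=W FR=W RL=W RR=W
after cmd 4 (t=35): FL=W FR=S RL=W RR=S
after cmd 5 (t=37): FL=W FR=W RL=W RR=W
after cmd 6 (t=49): FL=W FR=W RL=W RR=W

start t=9: FL=W FR=S RL=W RR=S
cmd 1: advance +12 → t=21, phase=(6,0,6,0) → FL=W FR=S RL=W RR=S
cmd 2: advance +2 → t=23, phase=(8,2,8,2) → FL=W FR=S RL=W RR=S
cmd 3: advance +8 → t=31, phase=(4,10,4,10) → FL=W FR=W RL=W RR=W
cmd 4: advance +4 → t=35, phase=(8,2,8,2) → FL=W FR=S RL=W RR=S
cmd 5: advance +2 → t=37, phase=(10,4,10,4) → FL=W FR=W RL=W RR=W
cmd 6: advance +12 → t=49, phase=(10,4,10,4) → FL=W FR=W RL=W RR=W


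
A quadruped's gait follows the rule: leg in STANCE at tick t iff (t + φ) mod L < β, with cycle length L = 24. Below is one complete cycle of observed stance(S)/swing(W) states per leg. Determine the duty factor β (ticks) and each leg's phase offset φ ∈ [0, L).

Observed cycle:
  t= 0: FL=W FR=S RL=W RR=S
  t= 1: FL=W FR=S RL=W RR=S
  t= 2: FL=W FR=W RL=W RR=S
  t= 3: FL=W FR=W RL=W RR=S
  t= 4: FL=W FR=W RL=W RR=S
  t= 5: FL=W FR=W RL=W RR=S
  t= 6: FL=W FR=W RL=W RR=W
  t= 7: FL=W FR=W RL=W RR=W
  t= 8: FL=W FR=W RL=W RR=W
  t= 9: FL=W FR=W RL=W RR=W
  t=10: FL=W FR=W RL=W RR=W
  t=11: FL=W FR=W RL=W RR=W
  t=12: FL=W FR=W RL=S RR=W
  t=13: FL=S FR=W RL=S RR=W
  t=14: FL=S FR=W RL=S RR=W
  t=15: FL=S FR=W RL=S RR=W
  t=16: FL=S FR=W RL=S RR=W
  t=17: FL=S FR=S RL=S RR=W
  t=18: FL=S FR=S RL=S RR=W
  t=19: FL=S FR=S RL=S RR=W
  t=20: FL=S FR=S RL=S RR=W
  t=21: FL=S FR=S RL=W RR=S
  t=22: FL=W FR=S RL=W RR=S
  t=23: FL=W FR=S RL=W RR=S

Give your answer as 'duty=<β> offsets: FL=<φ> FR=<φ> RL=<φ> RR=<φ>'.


duty=9 offsets: FL=11 FR=7 RL=12 RR=3

duty β = stance ticks per leg = 9
FL: stance ticks = 9; W→S at t=13 → φ=11
FR: stance ticks = 9; W→S at t=17 → φ=7
RL: stance ticks = 9; W→S at t=12 → φ=12
RR: stance ticks = 9; W→S at t=21 → φ=3


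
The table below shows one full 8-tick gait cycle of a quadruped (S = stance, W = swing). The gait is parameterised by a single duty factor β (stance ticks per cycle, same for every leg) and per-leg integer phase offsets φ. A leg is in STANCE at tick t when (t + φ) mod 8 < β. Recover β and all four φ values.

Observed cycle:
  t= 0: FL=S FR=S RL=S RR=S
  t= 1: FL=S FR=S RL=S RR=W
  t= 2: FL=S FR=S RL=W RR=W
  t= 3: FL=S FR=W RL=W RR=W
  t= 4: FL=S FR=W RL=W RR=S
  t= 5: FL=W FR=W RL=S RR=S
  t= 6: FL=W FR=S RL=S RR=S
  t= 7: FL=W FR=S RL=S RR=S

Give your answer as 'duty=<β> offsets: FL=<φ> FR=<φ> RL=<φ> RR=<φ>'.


duty=5 offsets: FL=0 FR=2 RL=3 RR=4

duty β = stance ticks per leg = 5
FL: stance ticks = 5; W→S at t=0 → φ=0
FR: stance ticks = 5; W→S at t=6 → φ=2
RL: stance ticks = 5; W→S at t=5 → φ=3
RR: stance ticks = 5; W→S at t=4 → φ=4


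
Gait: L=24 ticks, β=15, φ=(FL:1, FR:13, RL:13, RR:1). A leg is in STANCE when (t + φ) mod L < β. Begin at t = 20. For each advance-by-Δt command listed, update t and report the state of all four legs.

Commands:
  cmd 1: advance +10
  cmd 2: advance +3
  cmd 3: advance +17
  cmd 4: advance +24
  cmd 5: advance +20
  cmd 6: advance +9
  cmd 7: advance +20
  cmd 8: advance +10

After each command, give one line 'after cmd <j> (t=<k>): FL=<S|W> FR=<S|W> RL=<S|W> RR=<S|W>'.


start t=20: FL=W FR=S RL=S RR=W
cmd 1: advance +10 → t=30, phase=(7,19,19,7) → FL=S FR=W RL=W RR=S
cmd 2: advance +3 → t=33, phase=(10,22,22,10) → FL=S FR=W RL=W RR=S
cmd 3: advance +17 → t=50, phase=(3,15,15,3) → FL=S FR=W RL=W RR=S
cmd 4: advance +24 → t=74, phase=(3,15,15,3) → FL=S FR=W RL=W RR=S
cmd 5: advance +20 → t=94, phase=(23,11,11,23) → FL=W FR=S RL=S RR=W
cmd 6: advance +9 → t=103, phase=(8,20,20,8) → FL=S FR=W RL=W RR=S
cmd 7: advance +20 → t=123, phase=(4,16,16,4) → FL=S FR=W RL=W RR=S
cmd 8: advance +10 → t=133, phase=(14,2,2,14) → FL=S FR=S RL=S RR=S

after cmd 1 (t=30): FL=S FR=W RL=W RR=S
after cmd 2 (t=33): FL=S FR=W RL=W RR=S
after cmd 3 (t=50): FL=S FR=W RL=W RR=S
after cmd 4 (t=74): FL=S FR=W RL=W RR=S
after cmd 5 (t=94): FL=W FR=S RL=S RR=W
after cmd 6 (t=103): FL=S FR=W RL=W RR=S
after cmd 7 (t=123): FL=S FR=W RL=W RR=S
after cmd 8 (t=133): FL=S FR=S RL=S RR=S


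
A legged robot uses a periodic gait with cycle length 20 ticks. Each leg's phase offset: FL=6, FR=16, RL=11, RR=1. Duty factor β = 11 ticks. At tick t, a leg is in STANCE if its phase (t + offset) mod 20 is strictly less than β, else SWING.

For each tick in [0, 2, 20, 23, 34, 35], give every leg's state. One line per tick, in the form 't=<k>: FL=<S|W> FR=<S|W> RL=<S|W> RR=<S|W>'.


t=0: phase=(6,16,11,1) vs β=11 → FL=S FR=W RL=W RR=S
t=2: phase=(8,18,13,3) vs β=11 → FL=S FR=W RL=W RR=S
t=20: phase=(6,16,11,1) vs β=11 → FL=S FR=W RL=W RR=S
t=23: phase=(9,19,14,4) vs β=11 → FL=S FR=W RL=W RR=S
t=34: phase=(0,10,5,15) vs β=11 → FL=S FR=S RL=S RR=W
t=35: phase=(1,11,6,16) vs β=11 → FL=S FR=W RL=S RR=W

t=0: FL=S FR=W RL=W RR=S
t=2: FL=S FR=W RL=W RR=S
t=20: FL=S FR=W RL=W RR=S
t=23: FL=S FR=W RL=W RR=S
t=34: FL=S FR=S RL=S RR=W
t=35: FL=S FR=W RL=S RR=W


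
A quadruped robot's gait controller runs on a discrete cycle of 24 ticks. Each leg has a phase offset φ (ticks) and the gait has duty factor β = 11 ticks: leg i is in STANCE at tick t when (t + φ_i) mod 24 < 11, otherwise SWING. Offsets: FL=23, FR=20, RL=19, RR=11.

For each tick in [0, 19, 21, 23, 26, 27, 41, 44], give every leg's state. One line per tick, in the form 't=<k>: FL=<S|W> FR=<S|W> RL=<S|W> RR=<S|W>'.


t=0: phase=(23,20,19,11) vs β=11 → FL=W FR=W RL=W RR=W
t=19: phase=(18,15,14,6) vs β=11 → FL=W FR=W RL=W RR=S
t=21: phase=(20,17,16,8) vs β=11 → FL=W FR=W RL=W RR=S
t=23: phase=(22,19,18,10) vs β=11 → FL=W FR=W RL=W RR=S
t=26: phase=(1,22,21,13) vs β=11 → FL=S FR=W RL=W RR=W
t=27: phase=(2,23,22,14) vs β=11 → FL=S FR=W RL=W RR=W
t=41: phase=(16,13,12,4) vs β=11 → FL=W FR=W RL=W RR=S
t=44: phase=(19,16,15,7) vs β=11 → FL=W FR=W RL=W RR=S

t=0: FL=W FR=W RL=W RR=W
t=19: FL=W FR=W RL=W RR=S
t=21: FL=W FR=W RL=W RR=S
t=23: FL=W FR=W RL=W RR=S
t=26: FL=S FR=W RL=W RR=W
t=27: FL=S FR=W RL=W RR=W
t=41: FL=W FR=W RL=W RR=S
t=44: FL=W FR=W RL=W RR=S


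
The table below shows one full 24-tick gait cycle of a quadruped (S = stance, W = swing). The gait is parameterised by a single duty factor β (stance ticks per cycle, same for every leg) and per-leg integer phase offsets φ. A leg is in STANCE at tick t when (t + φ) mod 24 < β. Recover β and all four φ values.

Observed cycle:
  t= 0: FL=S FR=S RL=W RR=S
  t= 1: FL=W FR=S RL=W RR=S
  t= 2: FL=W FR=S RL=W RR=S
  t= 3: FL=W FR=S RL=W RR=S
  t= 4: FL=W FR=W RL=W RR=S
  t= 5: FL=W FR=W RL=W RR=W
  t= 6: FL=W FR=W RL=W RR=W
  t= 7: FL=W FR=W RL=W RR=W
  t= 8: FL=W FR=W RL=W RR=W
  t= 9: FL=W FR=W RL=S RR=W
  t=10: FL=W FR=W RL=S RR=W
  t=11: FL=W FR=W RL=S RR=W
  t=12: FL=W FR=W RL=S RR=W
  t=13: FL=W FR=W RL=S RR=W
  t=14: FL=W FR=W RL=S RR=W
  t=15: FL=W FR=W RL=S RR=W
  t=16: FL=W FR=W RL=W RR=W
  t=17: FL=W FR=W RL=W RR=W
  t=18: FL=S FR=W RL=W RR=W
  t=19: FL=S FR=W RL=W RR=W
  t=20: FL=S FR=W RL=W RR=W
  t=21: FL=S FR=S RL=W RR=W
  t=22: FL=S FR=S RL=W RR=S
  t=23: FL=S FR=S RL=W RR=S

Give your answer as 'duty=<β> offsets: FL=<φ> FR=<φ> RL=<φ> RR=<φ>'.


duty=7 offsets: FL=6 FR=3 RL=15 RR=2

duty β = stance ticks per leg = 7
FL: stance ticks = 7; W→S at t=18 → φ=6
FR: stance ticks = 7; W→S at t=21 → φ=3
RL: stance ticks = 7; W→S at t=9 → φ=15
RR: stance ticks = 7; W→S at t=22 → φ=2


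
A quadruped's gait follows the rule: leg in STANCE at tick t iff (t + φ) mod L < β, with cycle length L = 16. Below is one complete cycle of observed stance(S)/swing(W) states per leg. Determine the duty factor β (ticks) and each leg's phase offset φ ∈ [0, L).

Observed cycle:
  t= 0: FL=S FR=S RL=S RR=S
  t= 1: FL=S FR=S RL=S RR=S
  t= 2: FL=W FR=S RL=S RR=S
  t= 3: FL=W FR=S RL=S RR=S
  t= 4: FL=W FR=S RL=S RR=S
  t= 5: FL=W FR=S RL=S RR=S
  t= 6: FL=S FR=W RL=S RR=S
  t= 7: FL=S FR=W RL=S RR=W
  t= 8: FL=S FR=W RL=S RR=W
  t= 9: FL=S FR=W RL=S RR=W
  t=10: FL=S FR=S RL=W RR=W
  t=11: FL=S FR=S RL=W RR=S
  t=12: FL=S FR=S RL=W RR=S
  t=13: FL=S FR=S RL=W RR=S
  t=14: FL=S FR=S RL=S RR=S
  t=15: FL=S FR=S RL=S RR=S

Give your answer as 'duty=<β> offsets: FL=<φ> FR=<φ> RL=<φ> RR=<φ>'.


duty=12 offsets: FL=10 FR=6 RL=2 RR=5

duty β = stance ticks per leg = 12
FL: stance ticks = 12; W→S at t=6 → φ=10
FR: stance ticks = 12; W→S at t=10 → φ=6
RL: stance ticks = 12; W→S at t=14 → φ=2
RR: stance ticks = 12; W→S at t=11 → φ=5


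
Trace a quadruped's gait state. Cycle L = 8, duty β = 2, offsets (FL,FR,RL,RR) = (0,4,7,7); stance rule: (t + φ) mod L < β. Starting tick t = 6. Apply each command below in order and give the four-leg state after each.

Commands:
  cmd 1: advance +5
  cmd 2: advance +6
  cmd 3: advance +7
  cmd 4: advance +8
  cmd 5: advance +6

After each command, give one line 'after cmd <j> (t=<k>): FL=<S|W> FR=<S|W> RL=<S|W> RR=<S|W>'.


after cmd 1 (t=11): FL=W FR=W RL=W RR=W
after cmd 2 (t=17): FL=S FR=W RL=S RR=S
after cmd 3 (t=24): FL=S FR=W RL=W RR=W
after cmd 4 (t=32): FL=S FR=W RL=W RR=W
after cmd 5 (t=38): FL=W FR=W RL=W RR=W

start t=6: FL=W FR=W RL=W RR=W
cmd 1: advance +5 → t=11, phase=(3,7,2,2) → FL=W FR=W RL=W RR=W
cmd 2: advance +6 → t=17, phase=(1,5,0,0) → FL=S FR=W RL=S RR=S
cmd 3: advance +7 → t=24, phase=(0,4,7,7) → FL=S FR=W RL=W RR=W
cmd 4: advance +8 → t=32, phase=(0,4,7,7) → FL=S FR=W RL=W RR=W
cmd 5: advance +6 → t=38, phase=(6,2,5,5) → FL=W FR=W RL=W RR=W


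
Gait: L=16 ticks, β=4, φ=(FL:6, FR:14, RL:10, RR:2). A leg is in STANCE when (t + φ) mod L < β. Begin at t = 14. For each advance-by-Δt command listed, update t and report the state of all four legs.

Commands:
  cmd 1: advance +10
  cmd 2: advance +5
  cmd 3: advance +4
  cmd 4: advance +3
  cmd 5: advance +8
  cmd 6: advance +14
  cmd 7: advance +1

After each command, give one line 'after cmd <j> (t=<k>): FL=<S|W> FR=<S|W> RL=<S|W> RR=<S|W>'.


after cmd 1 (t=24): FL=W FR=W RL=S RR=W
after cmd 2 (t=29): FL=S FR=W RL=W RR=W
after cmd 3 (t=33): FL=W FR=W RL=W RR=S
after cmd 4 (t=36): FL=W FR=S RL=W RR=W
after cmd 5 (t=44): FL=S FR=W RL=W RR=W
after cmd 6 (t=58): FL=S FR=W RL=W RR=W
after cmd 7 (t=59): FL=S FR=W RL=W RR=W

start t=14: FL=W FR=W RL=W RR=S
cmd 1: advance +10 → t=24, phase=(14,6,2,10) → FL=W FR=W RL=S RR=W
cmd 2: advance +5 → t=29, phase=(3,11,7,15) → FL=S FR=W RL=W RR=W
cmd 3: advance +4 → t=33, phase=(7,15,11,3) → FL=W FR=W RL=W RR=S
cmd 4: advance +3 → t=36, phase=(10,2,14,6) → FL=W FR=S RL=W RR=W
cmd 5: advance +8 → t=44, phase=(2,10,6,14) → FL=S FR=W RL=W RR=W
cmd 6: advance +14 → t=58, phase=(0,8,4,12) → FL=S FR=W RL=W RR=W
cmd 7: advance +1 → t=59, phase=(1,9,5,13) → FL=S FR=W RL=W RR=W


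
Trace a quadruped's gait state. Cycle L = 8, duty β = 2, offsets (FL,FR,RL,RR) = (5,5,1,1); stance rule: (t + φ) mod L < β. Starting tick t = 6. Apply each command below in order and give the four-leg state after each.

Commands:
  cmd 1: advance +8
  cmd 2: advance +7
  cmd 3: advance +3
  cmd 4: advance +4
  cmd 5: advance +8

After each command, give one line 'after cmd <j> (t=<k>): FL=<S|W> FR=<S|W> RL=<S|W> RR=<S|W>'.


start t=6: FL=W FR=W RL=W RR=W
cmd 1: advance +8 → t=14, phase=(3,3,7,7) → FL=W FR=W RL=W RR=W
cmd 2: advance +7 → t=21, phase=(2,2,6,6) → FL=W FR=W RL=W RR=W
cmd 3: advance +3 → t=24, phase=(5,5,1,1) → FL=W FR=W RL=S RR=S
cmd 4: advance +4 → t=28, phase=(1,1,5,5) → FL=S FR=S RL=W RR=W
cmd 5: advance +8 → t=36, phase=(1,1,5,5) → FL=S FR=S RL=W RR=W

after cmd 1 (t=14): FL=W FR=W RL=W RR=W
after cmd 2 (t=21): FL=W FR=W RL=W RR=W
after cmd 3 (t=24): FL=W FR=W RL=S RR=S
after cmd 4 (t=28): FL=S FR=S RL=W RR=W
after cmd 5 (t=36): FL=S FR=S RL=W RR=W


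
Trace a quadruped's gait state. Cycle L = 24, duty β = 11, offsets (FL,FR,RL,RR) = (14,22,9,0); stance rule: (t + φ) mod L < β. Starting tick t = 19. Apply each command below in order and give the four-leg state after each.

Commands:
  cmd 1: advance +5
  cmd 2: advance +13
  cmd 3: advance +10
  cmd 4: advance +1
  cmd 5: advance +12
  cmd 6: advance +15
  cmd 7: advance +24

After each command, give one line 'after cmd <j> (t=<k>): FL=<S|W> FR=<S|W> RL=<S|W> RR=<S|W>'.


start t=19: FL=S FR=W RL=S RR=W
cmd 1: advance +5 → t=24, phase=(14,22,9,0) → FL=W FR=W RL=S RR=S
cmd 2: advance +13 → t=37, phase=(3,11,22,13) → FL=S FR=W RL=W RR=W
cmd 3: advance +10 → t=47, phase=(13,21,8,23) → FL=W FR=W RL=S RR=W
cmd 4: advance +1 → t=48, phase=(14,22,9,0) → FL=W FR=W RL=S RR=S
cmd 5: advance +12 → t=60, phase=(2,10,21,12) → FL=S FR=S RL=W RR=W
cmd 6: advance +15 → t=75, phase=(17,1,12,3) → FL=W FR=S RL=W RR=S
cmd 7: advance +24 → t=99, phase=(17,1,12,3) → FL=W FR=S RL=W RR=S

after cmd 1 (t=24): FL=W FR=W RL=S RR=S
after cmd 2 (t=37): FL=S FR=W RL=W RR=W
after cmd 3 (t=47): FL=W FR=W RL=S RR=W
after cmd 4 (t=48): FL=W FR=W RL=S RR=S
after cmd 5 (t=60): FL=S FR=S RL=W RR=W
after cmd 6 (t=75): FL=W FR=S RL=W RR=S
after cmd 7 (t=99): FL=W FR=S RL=W RR=S


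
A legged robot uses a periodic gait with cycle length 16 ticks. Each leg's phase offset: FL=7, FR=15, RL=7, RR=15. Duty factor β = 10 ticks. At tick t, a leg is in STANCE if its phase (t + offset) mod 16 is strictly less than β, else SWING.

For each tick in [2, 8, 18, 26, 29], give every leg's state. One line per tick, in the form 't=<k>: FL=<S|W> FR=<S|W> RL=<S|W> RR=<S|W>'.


t=2: phase=(9,1,9,1) vs β=10 → FL=S FR=S RL=S RR=S
t=8: phase=(15,7,15,7) vs β=10 → FL=W FR=S RL=W RR=S
t=18: phase=(9,1,9,1) vs β=10 → FL=S FR=S RL=S RR=S
t=26: phase=(1,9,1,9) vs β=10 → FL=S FR=S RL=S RR=S
t=29: phase=(4,12,4,12) vs β=10 → FL=S FR=W RL=S RR=W

t=2: FL=S FR=S RL=S RR=S
t=8: FL=W FR=S RL=W RR=S
t=18: FL=S FR=S RL=S RR=S
t=26: FL=S FR=S RL=S RR=S
t=29: FL=S FR=W RL=S RR=W


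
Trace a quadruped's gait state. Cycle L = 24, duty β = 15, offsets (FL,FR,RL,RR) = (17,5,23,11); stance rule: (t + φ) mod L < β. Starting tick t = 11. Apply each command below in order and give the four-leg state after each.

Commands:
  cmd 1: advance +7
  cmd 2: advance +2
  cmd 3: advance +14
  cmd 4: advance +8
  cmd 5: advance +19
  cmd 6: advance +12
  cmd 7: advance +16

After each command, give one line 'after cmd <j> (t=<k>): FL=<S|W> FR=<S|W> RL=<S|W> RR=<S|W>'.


start t=11: FL=S FR=W RL=S RR=W
cmd 1: advance +7 → t=18, phase=(11,23,17,5) → FL=S FR=W RL=W RR=S
cmd 2: advance +2 → t=20, phase=(13,1,19,7) → FL=S FR=S RL=W RR=S
cmd 3: advance +14 → t=34, phase=(3,15,9,21) → FL=S FR=W RL=S RR=W
cmd 4: advance +8 → t=42, phase=(11,23,17,5) → FL=S FR=W RL=W RR=S
cmd 5: advance +19 → t=61, phase=(6,18,12,0) → FL=S FR=W RL=S RR=S
cmd 6: advance +12 → t=73, phase=(18,6,0,12) → FL=W FR=S RL=S RR=S
cmd 7: advance +16 → t=89, phase=(10,22,16,4) → FL=S FR=W RL=W RR=S

after cmd 1 (t=18): FL=S FR=W RL=W RR=S
after cmd 2 (t=20): FL=S FR=S RL=W RR=S
after cmd 3 (t=34): FL=S FR=W RL=S RR=W
after cmd 4 (t=42): FL=S FR=W RL=W RR=S
after cmd 5 (t=61): FL=S FR=W RL=S RR=S
after cmd 6 (t=73): FL=W FR=S RL=S RR=S
after cmd 7 (t=89): FL=S FR=W RL=W RR=S


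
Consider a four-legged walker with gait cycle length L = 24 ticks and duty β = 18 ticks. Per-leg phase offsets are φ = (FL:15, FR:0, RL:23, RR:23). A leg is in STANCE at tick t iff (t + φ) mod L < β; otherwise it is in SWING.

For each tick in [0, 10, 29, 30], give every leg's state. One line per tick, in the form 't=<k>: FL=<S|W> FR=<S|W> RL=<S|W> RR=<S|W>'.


t=0: FL=S FR=S RL=W RR=W
t=10: FL=S FR=S RL=S RR=S
t=29: FL=W FR=S RL=S RR=S
t=30: FL=W FR=S RL=S RR=S

t=0: phase=(15,0,23,23) vs β=18 → FL=S FR=S RL=W RR=W
t=10: phase=(1,10,9,9) vs β=18 → FL=S FR=S RL=S RR=S
t=29: phase=(20,5,4,4) vs β=18 → FL=W FR=S RL=S RR=S
t=30: phase=(21,6,5,5) vs β=18 → FL=W FR=S RL=S RR=S


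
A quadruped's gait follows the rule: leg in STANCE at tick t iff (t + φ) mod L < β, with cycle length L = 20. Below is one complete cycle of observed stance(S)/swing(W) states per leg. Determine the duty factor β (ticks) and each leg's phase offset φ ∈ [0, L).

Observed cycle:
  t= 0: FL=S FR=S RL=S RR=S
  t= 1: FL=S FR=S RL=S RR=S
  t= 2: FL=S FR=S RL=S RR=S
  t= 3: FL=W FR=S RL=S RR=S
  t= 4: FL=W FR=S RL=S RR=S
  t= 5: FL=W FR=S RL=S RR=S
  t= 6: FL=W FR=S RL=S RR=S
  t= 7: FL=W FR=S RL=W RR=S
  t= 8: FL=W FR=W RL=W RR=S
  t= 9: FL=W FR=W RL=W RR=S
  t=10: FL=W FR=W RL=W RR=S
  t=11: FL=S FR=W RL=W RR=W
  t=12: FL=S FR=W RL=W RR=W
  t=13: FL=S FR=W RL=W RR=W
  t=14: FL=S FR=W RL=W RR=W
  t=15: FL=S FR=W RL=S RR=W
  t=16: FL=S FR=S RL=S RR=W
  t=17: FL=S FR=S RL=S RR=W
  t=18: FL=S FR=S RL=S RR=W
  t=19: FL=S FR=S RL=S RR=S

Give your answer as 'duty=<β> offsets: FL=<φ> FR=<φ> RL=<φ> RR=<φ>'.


duty=12 offsets: FL=9 FR=4 RL=5 RR=1

duty β = stance ticks per leg = 12
FL: stance ticks = 12; W→S at t=11 → φ=9
FR: stance ticks = 12; W→S at t=16 → φ=4
RL: stance ticks = 12; W→S at t=15 → φ=5
RR: stance ticks = 12; W→S at t=19 → φ=1


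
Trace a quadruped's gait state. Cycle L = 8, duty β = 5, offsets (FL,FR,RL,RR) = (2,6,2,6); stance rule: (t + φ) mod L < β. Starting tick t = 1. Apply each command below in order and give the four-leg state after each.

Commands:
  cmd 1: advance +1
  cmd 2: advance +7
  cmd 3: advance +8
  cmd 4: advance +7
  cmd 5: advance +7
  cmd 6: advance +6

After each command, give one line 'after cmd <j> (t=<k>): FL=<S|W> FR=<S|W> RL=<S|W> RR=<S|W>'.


start t=1: FL=S FR=W RL=S RR=W
cmd 1: advance +1 → t=2, phase=(4,0,4,0) → FL=S FR=S RL=S RR=S
cmd 2: advance +7 → t=9, phase=(3,7,3,7) → FL=S FR=W RL=S RR=W
cmd 3: advance +8 → t=17, phase=(3,7,3,7) → FL=S FR=W RL=S RR=W
cmd 4: advance +7 → t=24, phase=(2,6,2,6) → FL=S FR=W RL=S RR=W
cmd 5: advance +7 → t=31, phase=(1,5,1,5) → FL=S FR=W RL=S RR=W
cmd 6: advance +6 → t=37, phase=(7,3,7,3) → FL=W FR=S RL=W RR=S

after cmd 1 (t=2): FL=S FR=S RL=S RR=S
after cmd 2 (t=9): FL=S FR=W RL=S RR=W
after cmd 3 (t=17): FL=S FR=W RL=S RR=W
after cmd 4 (t=24): FL=S FR=W RL=S RR=W
after cmd 5 (t=31): FL=S FR=W RL=S RR=W
after cmd 6 (t=37): FL=W FR=S RL=W RR=S


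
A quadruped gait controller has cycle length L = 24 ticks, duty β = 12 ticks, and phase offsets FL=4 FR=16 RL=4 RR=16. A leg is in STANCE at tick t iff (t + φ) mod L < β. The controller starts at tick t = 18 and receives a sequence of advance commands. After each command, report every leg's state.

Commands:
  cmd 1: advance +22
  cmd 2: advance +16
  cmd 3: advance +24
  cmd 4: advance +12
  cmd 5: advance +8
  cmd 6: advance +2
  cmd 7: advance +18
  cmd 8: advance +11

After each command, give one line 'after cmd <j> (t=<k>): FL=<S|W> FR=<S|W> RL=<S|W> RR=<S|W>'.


start t=18: FL=W FR=S RL=W RR=S
cmd 1: advance +22 → t=40, phase=(20,8,20,8) → FL=W FR=S RL=W RR=S
cmd 2: advance +16 → t=56, phase=(12,0,12,0) → FL=W FR=S RL=W RR=S
cmd 3: advance +24 → t=80, phase=(12,0,12,0) → FL=W FR=S RL=W RR=S
cmd 4: advance +12 → t=92, phase=(0,12,0,12) → FL=S FR=W RL=S RR=W
cmd 5: advance +8 → t=100, phase=(8,20,8,20) → FL=S FR=W RL=S RR=W
cmd 6: advance +2 → t=102, phase=(10,22,10,22) → FL=S FR=W RL=S RR=W
cmd 7: advance +18 → t=120, phase=(4,16,4,16) → FL=S FR=W RL=S RR=W
cmd 8: advance +11 → t=131, phase=(15,3,15,3) → FL=W FR=S RL=W RR=S

after cmd 1 (t=40): FL=W FR=S RL=W RR=S
after cmd 2 (t=56): FL=W FR=S RL=W RR=S
after cmd 3 (t=80): FL=W FR=S RL=W RR=S
after cmd 4 (t=92): FL=S FR=W RL=S RR=W
after cmd 5 (t=100): FL=S FR=W RL=S RR=W
after cmd 6 (t=102): FL=S FR=W RL=S RR=W
after cmd 7 (t=120): FL=S FR=W RL=S RR=W
after cmd 8 (t=131): FL=W FR=S RL=W RR=S


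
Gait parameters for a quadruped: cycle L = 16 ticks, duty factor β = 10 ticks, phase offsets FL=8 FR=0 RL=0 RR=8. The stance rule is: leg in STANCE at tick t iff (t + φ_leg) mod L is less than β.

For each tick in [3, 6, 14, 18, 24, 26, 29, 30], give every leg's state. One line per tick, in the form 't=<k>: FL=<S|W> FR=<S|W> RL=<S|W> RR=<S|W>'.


t=3: FL=W FR=S RL=S RR=W
t=6: FL=W FR=S RL=S RR=W
t=14: FL=S FR=W RL=W RR=S
t=18: FL=W FR=S RL=S RR=W
t=24: FL=S FR=S RL=S RR=S
t=26: FL=S FR=W RL=W RR=S
t=29: FL=S FR=W RL=W RR=S
t=30: FL=S FR=W RL=W RR=S

t=3: phase=(11,3,3,11) vs β=10 → FL=W FR=S RL=S RR=W
t=6: phase=(14,6,6,14) vs β=10 → FL=W FR=S RL=S RR=W
t=14: phase=(6,14,14,6) vs β=10 → FL=S FR=W RL=W RR=S
t=18: phase=(10,2,2,10) vs β=10 → FL=W FR=S RL=S RR=W
t=24: phase=(0,8,8,0) vs β=10 → FL=S FR=S RL=S RR=S
t=26: phase=(2,10,10,2) vs β=10 → FL=S FR=W RL=W RR=S
t=29: phase=(5,13,13,5) vs β=10 → FL=S FR=W RL=W RR=S
t=30: phase=(6,14,14,6) vs β=10 → FL=S FR=W RL=W RR=S


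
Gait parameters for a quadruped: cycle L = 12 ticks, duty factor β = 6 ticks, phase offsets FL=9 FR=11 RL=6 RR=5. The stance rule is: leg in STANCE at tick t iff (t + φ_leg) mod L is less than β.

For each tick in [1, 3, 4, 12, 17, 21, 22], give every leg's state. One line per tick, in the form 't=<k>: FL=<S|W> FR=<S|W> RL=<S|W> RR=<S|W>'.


t=1: FL=W FR=S RL=W RR=W
t=3: FL=S FR=S RL=W RR=W
t=4: FL=S FR=S RL=W RR=W
t=12: FL=W FR=W RL=W RR=S
t=17: FL=S FR=S RL=W RR=W
t=21: FL=W FR=W RL=S RR=S
t=22: FL=W FR=W RL=S RR=S

t=1: phase=(10,0,7,6) vs β=6 → FL=W FR=S RL=W RR=W
t=3: phase=(0,2,9,8) vs β=6 → FL=S FR=S RL=W RR=W
t=4: phase=(1,3,10,9) vs β=6 → FL=S FR=S RL=W RR=W
t=12: phase=(9,11,6,5) vs β=6 → FL=W FR=W RL=W RR=S
t=17: phase=(2,4,11,10) vs β=6 → FL=S FR=S RL=W RR=W
t=21: phase=(6,8,3,2) vs β=6 → FL=W FR=W RL=S RR=S
t=22: phase=(7,9,4,3) vs β=6 → FL=W FR=W RL=S RR=S


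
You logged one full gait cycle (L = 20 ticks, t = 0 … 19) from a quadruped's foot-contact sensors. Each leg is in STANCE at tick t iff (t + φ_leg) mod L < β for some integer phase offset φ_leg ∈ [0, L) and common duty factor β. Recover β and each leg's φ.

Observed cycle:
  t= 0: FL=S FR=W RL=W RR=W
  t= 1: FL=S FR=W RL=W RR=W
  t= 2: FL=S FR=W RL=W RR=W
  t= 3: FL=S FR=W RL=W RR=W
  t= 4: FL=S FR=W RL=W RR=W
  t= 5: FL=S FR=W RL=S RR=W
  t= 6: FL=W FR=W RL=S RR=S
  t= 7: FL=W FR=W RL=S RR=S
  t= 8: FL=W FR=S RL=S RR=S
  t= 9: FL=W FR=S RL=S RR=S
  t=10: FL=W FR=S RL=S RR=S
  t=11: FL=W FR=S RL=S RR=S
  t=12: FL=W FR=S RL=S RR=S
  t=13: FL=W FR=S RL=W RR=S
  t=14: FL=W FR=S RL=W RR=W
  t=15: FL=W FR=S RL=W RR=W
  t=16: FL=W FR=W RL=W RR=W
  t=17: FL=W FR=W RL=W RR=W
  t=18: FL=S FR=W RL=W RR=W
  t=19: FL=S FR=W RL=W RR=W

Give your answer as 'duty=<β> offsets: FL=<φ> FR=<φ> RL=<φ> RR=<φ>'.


duty β = stance ticks per leg = 8
FL: stance ticks = 8; W→S at t=18 → φ=2
FR: stance ticks = 8; W→S at t=8 → φ=12
RL: stance ticks = 8; W→S at t=5 → φ=15
RR: stance ticks = 8; W→S at t=6 → φ=14

duty=8 offsets: FL=2 FR=12 RL=15 RR=14
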